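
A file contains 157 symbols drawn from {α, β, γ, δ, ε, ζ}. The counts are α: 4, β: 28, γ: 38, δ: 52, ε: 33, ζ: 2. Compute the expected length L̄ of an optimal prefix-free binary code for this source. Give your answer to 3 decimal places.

2.255 bits/symbol

Probabilities are the counts divided by 157.
Repeatedly combine the two least-probable nodes; the expected code length is the sum of the merged weights.
merge 2/157 + 4/157 → 6/157
merge 6/157 + 28/157 → 34/157
merge 33/157 + 34/157 → 67/157
merge 38/157 + 52/157 → 90/157
merge 67/157 + 90/157 → 1
L = 6/157 + 34/157 + 67/157 + 90/157 + 1 = 354/157 ≈ 2.255 bits/symbol.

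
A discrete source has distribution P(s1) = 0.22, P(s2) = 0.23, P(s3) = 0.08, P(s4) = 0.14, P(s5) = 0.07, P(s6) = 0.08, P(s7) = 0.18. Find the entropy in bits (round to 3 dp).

2.662 bits

H = −Σ pᵢ log₂ pᵢ.
−0.22·log₂(0.22) = 0.4806
−0.23·log₂(0.23) = 0.4877
−0.08·log₂(0.08) = 0.2915
−0.14·log₂(0.14) = 0.3971
−0.07·log₂(0.07) = 0.2686
−0.08·log₂(0.08) = 0.2915
−0.18·log₂(0.18) = 0.4453
Sum ≈ 2.6622 → 2.662 bits.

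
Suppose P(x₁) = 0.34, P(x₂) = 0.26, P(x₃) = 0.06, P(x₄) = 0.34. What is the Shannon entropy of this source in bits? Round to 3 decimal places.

H = −Σ pᵢ log₂ pᵢ.
−0.34·log₂(0.34) = 0.5292
−0.26·log₂(0.26) = 0.5053
−0.06·log₂(0.06) = 0.2435
−0.34·log₂(0.34) = 0.5292
Sum ≈ 1.8072 → 1.807 bits.

1.807 bits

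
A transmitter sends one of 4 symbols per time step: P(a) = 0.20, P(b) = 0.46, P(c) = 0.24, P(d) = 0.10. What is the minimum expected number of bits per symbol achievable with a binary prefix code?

Repeatedly combine the two least-probable nodes; the expected code length is the sum of the merged weights.
merge 1/10 + 1/5 → 3/10
merge 6/25 + 3/10 → 27/50
merge 23/50 + 27/50 → 1
L = 3/10 + 27/50 + 1 = 46/25 = 1.84 bits/symbol.

1.84 bits/symbol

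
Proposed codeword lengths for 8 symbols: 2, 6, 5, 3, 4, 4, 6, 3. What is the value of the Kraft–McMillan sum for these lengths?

With common denominator 2^6 = 64: Σ 2^(−ℓᵢ) = 16/64 + 1/64 + 2/64 + 8/64 + 4/64 + 4/64 + 1/64 + 8/64 = 44/64 = 0.6875.

0.6875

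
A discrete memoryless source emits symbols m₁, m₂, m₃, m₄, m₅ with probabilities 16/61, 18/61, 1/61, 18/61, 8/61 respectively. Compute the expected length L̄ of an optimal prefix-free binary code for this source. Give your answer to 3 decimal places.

2.148 bits/symbol

Repeatedly combine the two least-probable nodes; the expected code length is the sum of the merged weights.
merge 1/61 + 8/61 → 9/61
merge 9/61 + 16/61 → 25/61
merge 18/61 + 18/61 → 36/61
merge 25/61 + 36/61 → 1
L = 9/61 + 25/61 + 36/61 + 1 = 131/61 ≈ 2.148 bits/symbol.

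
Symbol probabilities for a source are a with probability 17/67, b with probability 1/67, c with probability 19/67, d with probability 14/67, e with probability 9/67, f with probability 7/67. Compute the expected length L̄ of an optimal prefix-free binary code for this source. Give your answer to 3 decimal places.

Repeatedly combine the two least-probable nodes; the expected code length is the sum of the merged weights.
merge 1/67 + 7/67 → 8/67
merge 8/67 + 9/67 → 17/67
merge 14/67 + 17/67 → 31/67
merge 17/67 + 19/67 → 36/67
merge 31/67 + 36/67 → 1
L = 8/67 + 17/67 + 31/67 + 36/67 + 1 = 159/67 ≈ 2.373 bits/symbol.

2.373 bits/symbol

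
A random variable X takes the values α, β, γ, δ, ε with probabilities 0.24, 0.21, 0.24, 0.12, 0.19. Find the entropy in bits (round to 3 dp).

2.283 bits

H = −Σ pᵢ log₂ pᵢ.
−0.24·log₂(0.24) = 0.4941
−0.21·log₂(0.21) = 0.4728
−0.24·log₂(0.24) = 0.4941
−0.12·log₂(0.12) = 0.3671
−0.19·log₂(0.19) = 0.4552
Sum ≈ 2.2834 → 2.283 bits.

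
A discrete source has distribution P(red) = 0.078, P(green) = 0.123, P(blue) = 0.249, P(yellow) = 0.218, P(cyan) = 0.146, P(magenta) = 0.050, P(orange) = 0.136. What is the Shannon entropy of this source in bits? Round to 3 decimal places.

2.650 bits

H = −Σ pᵢ log₂ pᵢ.
−0.078·log₂(0.078) = 0.2871
−0.123·log₂(0.123) = 0.3719
−0.249·log₂(0.249) = 0.4994
−0.218·log₂(0.218) = 0.4791
−0.146·log₂(0.146) = 0.4053
−0.050·log₂(0.050) = 0.2161
−0.136·log₂(0.136) = 0.3915
Sum ≈ 2.6503 → 2.650 bits.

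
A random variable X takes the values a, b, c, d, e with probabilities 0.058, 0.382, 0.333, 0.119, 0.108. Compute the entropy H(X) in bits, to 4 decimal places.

H = −Σ pᵢ log₂ pᵢ.
−0.058·log₂(0.058) = 0.2383
−0.382·log₂(0.382) = 0.5304
−0.333·log₂(0.333) = 0.5283
−0.119·log₂(0.119) = 0.3654
−0.108·log₂(0.108) = 0.3468
Sum ≈ 2.0091 → 2.0091 bits.

2.0091 bits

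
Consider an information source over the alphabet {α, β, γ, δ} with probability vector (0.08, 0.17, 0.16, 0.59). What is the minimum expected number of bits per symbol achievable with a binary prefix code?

1.65 bits/symbol

Repeatedly combine the two least-probable nodes; the expected code length is the sum of the merged weights.
merge 2/25 + 4/25 → 6/25
merge 17/100 + 6/25 → 41/100
merge 41/100 + 59/100 → 1
L = 6/25 + 41/100 + 1 = 33/20 = 1.65 bits/symbol.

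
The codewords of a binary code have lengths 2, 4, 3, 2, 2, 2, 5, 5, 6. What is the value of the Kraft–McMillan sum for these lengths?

With common denominator 2^6 = 64: Σ 2^(−ℓᵢ) = 16/64 + 4/64 + 8/64 + 16/64 + 16/64 + 16/64 + 2/64 + 2/64 + 1/64 = 81/64 = 1.265625.

1.265625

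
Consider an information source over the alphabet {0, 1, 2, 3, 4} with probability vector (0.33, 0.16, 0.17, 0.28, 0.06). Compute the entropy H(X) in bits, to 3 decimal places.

2.143 bits

H = −Σ pᵢ log₂ pᵢ.
−0.33·log₂(0.33) = 0.5278
−0.16·log₂(0.16) = 0.4230
−0.17·log₂(0.17) = 0.4346
−0.28·log₂(0.28) = 0.5142
−0.06·log₂(0.06) = 0.2435
Sum ≈ 2.1432 → 2.143 bits.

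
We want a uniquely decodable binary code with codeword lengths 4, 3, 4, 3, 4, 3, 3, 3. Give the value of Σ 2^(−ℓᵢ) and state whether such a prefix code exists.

0.8125; yes

With common denominator 2^4 = 16: Σ 2^(−ℓᵢ) = 1/16 + 2/16 + 1/16 + 2/16 + 1/16 + 2/16 + 2/16 + 2/16 = 13/16 = 0.8125.
Kraft's inequality requires Σ ≤ 1; here Σ = 0.8125 ≤ 1, so such a prefix code exists.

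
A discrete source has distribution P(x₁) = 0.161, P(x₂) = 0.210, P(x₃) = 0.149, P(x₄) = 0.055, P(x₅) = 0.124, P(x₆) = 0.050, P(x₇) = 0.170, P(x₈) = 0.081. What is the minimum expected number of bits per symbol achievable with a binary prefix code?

Repeatedly combine the two least-probable nodes; the expected code length is the sum of the merged weights.
merge 1/20 + 11/200 → 21/200
merge 81/1000 + 21/200 → 93/500
merge 31/250 + 149/1000 → 273/1000
merge 161/1000 + 17/100 → 331/1000
merge 93/500 + 21/100 → 99/250
merge 273/1000 + 331/1000 → 151/250
merge 99/250 + 151/250 → 1
L = 21/200 + 93/500 + 273/1000 + 331/1000 + 99/250 + 151/250 + 1 = 579/200 = 2.895 bits/symbol.

2.895 bits/symbol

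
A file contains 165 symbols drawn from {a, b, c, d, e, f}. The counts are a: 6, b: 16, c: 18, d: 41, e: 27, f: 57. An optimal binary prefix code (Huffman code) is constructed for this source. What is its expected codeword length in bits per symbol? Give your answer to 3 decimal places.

2.376 bits/symbol

Probabilities are the counts divided by 165.
Repeatedly combine the two least-probable nodes; the expected code length is the sum of the merged weights.
merge 2/55 + 16/165 → 2/15
merge 6/55 + 2/15 → 8/33
merge 9/55 + 8/33 → 67/165
merge 41/165 + 19/55 → 98/165
merge 67/165 + 98/165 → 1
L = 2/15 + 8/33 + 67/165 + 98/165 + 1 = 392/165 ≈ 2.376 bits/symbol.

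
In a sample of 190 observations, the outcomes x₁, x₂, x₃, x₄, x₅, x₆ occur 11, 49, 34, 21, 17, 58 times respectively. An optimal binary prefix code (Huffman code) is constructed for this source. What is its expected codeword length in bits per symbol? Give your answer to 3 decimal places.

Probabilities are the counts divided by 190.
Repeatedly combine the two least-probable nodes; the expected code length is the sum of the merged weights.
merge 11/190 + 17/190 → 14/95
merge 21/190 + 14/95 → 49/190
merge 17/95 + 49/190 → 83/190
merge 49/190 + 29/95 → 107/190
merge 83/190 + 107/190 → 1
L = 14/95 + 49/190 + 83/190 + 107/190 + 1 = 457/190 ≈ 2.405 bits/symbol.

2.405 bits/symbol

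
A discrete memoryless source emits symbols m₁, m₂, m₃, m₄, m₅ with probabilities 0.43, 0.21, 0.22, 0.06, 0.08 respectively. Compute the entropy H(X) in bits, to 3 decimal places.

H = −Σ pᵢ log₂ pᵢ.
−0.43·log₂(0.43) = 0.5236
−0.21·log₂(0.21) = 0.4728
−0.22·log₂(0.22) = 0.4806
−0.06·log₂(0.06) = 0.2435
−0.08·log₂(0.08) = 0.2915
Sum ≈ 2.0120 → 2.012 bits.

2.012 bits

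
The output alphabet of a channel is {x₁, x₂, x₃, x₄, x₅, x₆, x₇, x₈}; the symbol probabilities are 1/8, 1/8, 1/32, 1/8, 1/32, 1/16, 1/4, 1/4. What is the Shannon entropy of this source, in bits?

2.6875 bits

Each probability is a power of 1/2, so log₂(1/p) is an integer.
H = Σ p·log₂(1/p) = 1/8·3 + 1/8·3 + 1/32·5 + 1/8·3 + 1/32·5 + 1/16·4 + 1/4·2 + 1/4·2 = 2.6875 bits.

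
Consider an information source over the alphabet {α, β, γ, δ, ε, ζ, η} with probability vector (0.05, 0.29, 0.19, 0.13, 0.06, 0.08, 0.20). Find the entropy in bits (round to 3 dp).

H = −Σ pᵢ log₂ pᵢ.
−0.05·log₂(0.05) = 0.2161
−0.29·log₂(0.29) = 0.5179
−0.19·log₂(0.19) = 0.4552
−0.13·log₂(0.13) = 0.3826
−0.06·log₂(0.06) = 0.2435
−0.08·log₂(0.08) = 0.2915
−0.20·log₂(0.20) = 0.4644
Sum ≈ 2.5713 → 2.571 bits.

2.571 bits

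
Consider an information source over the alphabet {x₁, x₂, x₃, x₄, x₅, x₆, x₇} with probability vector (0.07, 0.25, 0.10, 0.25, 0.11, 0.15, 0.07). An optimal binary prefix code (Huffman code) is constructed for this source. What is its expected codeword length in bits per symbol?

Repeatedly combine the two least-probable nodes; the expected code length is the sum of the merged weights.
merge 7/100 + 7/100 → 7/50
merge 1/10 + 11/100 → 21/100
merge 7/50 + 3/20 → 29/100
merge 21/100 + 1/4 → 23/50
merge 1/4 + 29/100 → 27/50
merge 23/50 + 27/50 → 1
L = 7/50 + 21/100 + 29/100 + 23/50 + 27/50 + 1 = 66/25 = 2.64 bits/symbol.

2.64 bits/symbol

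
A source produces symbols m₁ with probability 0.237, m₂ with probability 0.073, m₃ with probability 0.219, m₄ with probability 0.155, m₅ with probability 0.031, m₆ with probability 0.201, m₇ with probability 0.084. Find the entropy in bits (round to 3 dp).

2.585 bits

H = −Σ pᵢ log₂ pᵢ.
−0.237·log₂(0.237) = 0.4923
−0.073·log₂(0.073) = 0.2756
−0.219·log₂(0.219) = 0.4798
−0.155·log₂(0.155) = 0.4169
−0.031·log₂(0.031) = 0.1554
−0.201·log₂(0.201) = 0.4653
−0.084·log₂(0.084) = 0.3002
Sum ≈ 2.5854 → 2.585 bits.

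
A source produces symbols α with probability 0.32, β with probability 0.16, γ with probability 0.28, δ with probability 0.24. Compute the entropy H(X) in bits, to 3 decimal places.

1.957 bits

H = −Σ pᵢ log₂ pᵢ.
−0.32·log₂(0.32) = 0.5260
−0.16·log₂(0.16) = 0.4230
−0.28·log₂(0.28) = 0.5142
−0.24·log₂(0.24) = 0.4941
Sum ≈ 1.9574 → 1.957 bits.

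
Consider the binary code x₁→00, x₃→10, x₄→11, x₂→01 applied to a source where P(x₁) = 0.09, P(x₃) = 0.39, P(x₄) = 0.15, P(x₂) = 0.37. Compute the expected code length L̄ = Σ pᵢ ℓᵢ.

L̄ = Σ pᵢ·ℓᵢ = 0.09·2 + 0.39·2 + 0.15·2 + 0.37·2 = 2 bits/symbol.

2 bits/symbol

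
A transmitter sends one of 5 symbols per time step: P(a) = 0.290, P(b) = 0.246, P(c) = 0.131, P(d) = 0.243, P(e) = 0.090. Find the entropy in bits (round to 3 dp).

2.208 bits

H = −Σ pᵢ log₂ pᵢ.
−0.290·log₂(0.290) = 0.5179
−0.246·log₂(0.246) = 0.4977
−0.131·log₂(0.131) = 0.3841
−0.243·log₂(0.243) = 0.4960
−0.090·log₂(0.090) = 0.3127
Sum ≈ 2.2084 → 2.208 bits.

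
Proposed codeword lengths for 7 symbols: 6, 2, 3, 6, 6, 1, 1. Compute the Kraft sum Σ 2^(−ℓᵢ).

1.421875

With common denominator 2^6 = 64: Σ 2^(−ℓᵢ) = 1/64 + 16/64 + 8/64 + 1/64 + 1/64 + 32/64 + 32/64 = 91/64 = 1.421875.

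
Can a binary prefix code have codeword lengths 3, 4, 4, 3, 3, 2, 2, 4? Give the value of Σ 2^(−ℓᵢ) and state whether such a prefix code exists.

1.0625; no

With common denominator 2^4 = 16: Σ 2^(−ℓᵢ) = 2/16 + 1/16 + 1/16 + 2/16 + 2/16 + 4/16 + 4/16 + 1/16 = 17/16 = 1.0625.
Kraft's inequality requires Σ ≤ 1; here Σ = 1.0625 > 1, so no such prefix code exists.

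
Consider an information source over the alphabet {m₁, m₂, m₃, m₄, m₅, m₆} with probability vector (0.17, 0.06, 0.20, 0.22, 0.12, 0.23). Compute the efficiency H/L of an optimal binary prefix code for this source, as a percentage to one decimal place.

Entropy H = −Σ p log₂ p ≈ 2.4778 bits.
Huffman merges: 3/50+3/25→9/50; 17/100+9/50→7/20; 1/5+11/50→21/50; 23/100+7/20→29/50; 21/50+29/50→1. L = 253/100 ≈ 2.5300.
Efficiency = H/L = 2.4778/2.5300 = 97.9%.

97.9%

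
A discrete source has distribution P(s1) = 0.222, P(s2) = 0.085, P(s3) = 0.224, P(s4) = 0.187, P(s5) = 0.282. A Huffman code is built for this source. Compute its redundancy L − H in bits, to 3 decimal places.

0.037 bits

Entropy H = −Σ p log₂ p ≈ 2.2352 bits.
Huffman merges: 17/200+187/1000→34/125; 111/500+28/125→223/500; 34/125+141/500→277/500; 223/500+277/500→1. L = 284/125 ≈ 2.2720.
L − H = 2.2720 − 2.2352 = 0.037 bits.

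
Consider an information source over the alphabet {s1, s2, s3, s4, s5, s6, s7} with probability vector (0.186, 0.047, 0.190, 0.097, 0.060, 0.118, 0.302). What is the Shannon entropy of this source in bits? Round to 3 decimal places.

2.569 bits

H = −Σ pᵢ log₂ pᵢ.
−0.186·log₂(0.186) = 0.4514
−0.047·log₂(0.047) = 0.2073
−0.190·log₂(0.190) = 0.4552
−0.097·log₂(0.097) = 0.3265
−0.060·log₂(0.060) = 0.2435
−0.118·log₂(0.118) = 0.3638
−0.302·log₂(0.302) = 0.5217
Sum ≈ 2.5694 → 2.569 bits.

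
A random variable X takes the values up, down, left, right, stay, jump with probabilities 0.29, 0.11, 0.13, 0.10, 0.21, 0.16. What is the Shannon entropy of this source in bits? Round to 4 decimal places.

2.4789 bits

H = −Σ pᵢ log₂ pᵢ.
−0.29·log₂(0.29) = 0.5179
−0.11·log₂(0.11) = 0.3503
−0.13·log₂(0.13) = 0.3826
−0.10·log₂(0.10) = 0.3322
−0.21·log₂(0.21) = 0.4728
−0.16·log₂(0.16) = 0.4230
Sum ≈ 2.4789 → 2.4789 bits.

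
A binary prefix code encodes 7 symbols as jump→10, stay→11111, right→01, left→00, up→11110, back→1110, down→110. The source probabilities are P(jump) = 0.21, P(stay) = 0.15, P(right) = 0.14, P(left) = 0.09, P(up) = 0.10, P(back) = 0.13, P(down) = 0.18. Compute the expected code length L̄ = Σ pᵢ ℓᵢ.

L̄ = Σ pᵢ·ℓᵢ = 0.21·2 + 0.15·5 + 0.14·2 + 0.09·2 + 0.10·5 + 0.13·4 + 0.18·3 = 3.19 bits/symbol.

3.19 bits/symbol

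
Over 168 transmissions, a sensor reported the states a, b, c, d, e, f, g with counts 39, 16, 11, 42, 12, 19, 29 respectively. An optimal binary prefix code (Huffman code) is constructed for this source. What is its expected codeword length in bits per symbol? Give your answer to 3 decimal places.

2.655 bits/symbol

Probabilities are the counts divided by 168.
Repeatedly combine the two least-probable nodes; the expected code length is the sum of the merged weights.
merge 11/168 + 1/14 → 23/168
merge 2/21 + 19/168 → 5/24
merge 23/168 + 29/168 → 13/42
merge 5/24 + 13/56 → 37/84
merge 1/4 + 13/42 → 47/84
merge 37/84 + 47/84 → 1
L = 23/168 + 5/24 + 13/42 + 37/84 + 47/84 + 1 = 223/84 ≈ 2.655 bits/symbol.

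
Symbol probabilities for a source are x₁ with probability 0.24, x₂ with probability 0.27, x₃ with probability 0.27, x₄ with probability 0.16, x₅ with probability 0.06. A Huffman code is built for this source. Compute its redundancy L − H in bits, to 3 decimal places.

Entropy H = −Σ p log₂ p ≈ 2.1807 bits.
Huffman merges: 3/50+4/25→11/50; 11/50+6/25→23/50; 27/100+27/100→27/50; 23/50+27/50→1. L = 111/50 ≈ 2.2200.
L − H = 2.2200 − 2.1807 = 0.039 bits.

0.039 bits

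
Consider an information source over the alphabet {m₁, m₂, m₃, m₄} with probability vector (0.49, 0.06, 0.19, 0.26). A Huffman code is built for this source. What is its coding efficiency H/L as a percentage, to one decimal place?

97.1%

Entropy H = −Σ p log₂ p ≈ 1.7083 bits.
Huffman merges: 3/50+19/100→1/4; 1/4+13/50→51/100; 49/100+51/100→1. L = 44/25 ≈ 1.7600.
Efficiency = H/L = 1.7083/1.7600 = 97.1%.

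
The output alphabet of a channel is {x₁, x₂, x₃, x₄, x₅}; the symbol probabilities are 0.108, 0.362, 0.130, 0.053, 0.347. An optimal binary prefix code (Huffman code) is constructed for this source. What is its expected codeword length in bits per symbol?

2.09 bits/symbol

Repeatedly combine the two least-probable nodes; the expected code length is the sum of the merged weights.
merge 53/1000 + 27/250 → 161/1000
merge 13/100 + 161/1000 → 291/1000
merge 291/1000 + 347/1000 → 319/500
merge 181/500 + 319/500 → 1
L = 161/1000 + 291/1000 + 319/500 + 1 = 209/100 = 2.09 bits/symbol.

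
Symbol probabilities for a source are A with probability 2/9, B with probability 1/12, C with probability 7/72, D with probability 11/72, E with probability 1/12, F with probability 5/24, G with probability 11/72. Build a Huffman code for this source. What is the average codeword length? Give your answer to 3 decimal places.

Repeatedly combine the two least-probable nodes; the expected code length is the sum of the merged weights.
merge 1/12 + 1/12 → 1/6
merge 7/72 + 11/72 → 1/4
merge 11/72 + 1/6 → 23/72
merge 5/24 + 2/9 → 31/72
merge 1/4 + 23/72 → 41/72
merge 31/72 + 41/72 → 1
L = 1/6 + 1/4 + 23/72 + 31/72 + 41/72 + 1 = 197/72 ≈ 2.736 bits/symbol.

2.736 bits/symbol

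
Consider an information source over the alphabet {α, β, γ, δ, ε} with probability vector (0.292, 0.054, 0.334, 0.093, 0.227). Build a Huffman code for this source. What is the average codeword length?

Repeatedly combine the two least-probable nodes; the expected code length is the sum of the merged weights.
merge 27/500 + 93/1000 → 147/1000
merge 147/1000 + 227/1000 → 187/500
merge 73/250 + 167/500 → 313/500
merge 187/500 + 313/500 → 1
L = 147/1000 + 187/500 + 313/500 + 1 = 2147/1000 = 2.147 bits/symbol.

2.147 bits/symbol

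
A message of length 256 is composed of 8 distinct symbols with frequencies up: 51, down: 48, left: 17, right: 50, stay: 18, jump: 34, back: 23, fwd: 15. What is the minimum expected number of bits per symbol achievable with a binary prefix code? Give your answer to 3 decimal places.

Probabilities are the counts divided by 256.
Repeatedly combine the two least-probable nodes; the expected code length is the sum of the merged weights.
merge 15/256 + 17/256 → 1/8
merge 9/128 + 23/256 → 41/256
merge 1/8 + 17/128 → 33/128
merge 41/256 + 3/16 → 89/256
merge 25/128 + 51/256 → 101/256
merge 33/128 + 89/256 → 155/256
merge 101/256 + 155/256 → 1
L = 1/8 + 41/256 + 33/128 + 89/256 + 101/256 + 155/256 + 1 = 185/64 ≈ 2.891 bits/symbol.

2.891 bits/symbol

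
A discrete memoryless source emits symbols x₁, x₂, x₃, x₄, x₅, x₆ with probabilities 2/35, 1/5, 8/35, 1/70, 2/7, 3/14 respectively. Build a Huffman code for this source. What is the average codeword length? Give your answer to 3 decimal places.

Repeatedly combine the two least-probable nodes; the expected code length is the sum of the merged weights.
merge 1/70 + 2/35 → 1/14
merge 1/14 + 1/5 → 19/70
merge 3/14 + 8/35 → 31/70
merge 19/70 + 2/7 → 39/70
merge 31/70 + 39/70 → 1
L = 1/14 + 19/70 + 31/70 + 39/70 + 1 = 82/35 ≈ 2.343 bits/symbol.

2.343 bits/symbol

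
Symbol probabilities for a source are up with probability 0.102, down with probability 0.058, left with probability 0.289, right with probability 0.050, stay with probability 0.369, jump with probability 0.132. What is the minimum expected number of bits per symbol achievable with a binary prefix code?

2.291 bits/symbol

Repeatedly combine the two least-probable nodes; the expected code length is the sum of the merged weights.
merge 1/20 + 29/500 → 27/250
merge 51/500 + 27/250 → 21/100
merge 33/250 + 21/100 → 171/500
merge 289/1000 + 171/500 → 631/1000
merge 369/1000 + 631/1000 → 1
L = 27/250 + 21/100 + 171/500 + 631/1000 + 1 = 2291/1000 = 2.291 bits/symbol.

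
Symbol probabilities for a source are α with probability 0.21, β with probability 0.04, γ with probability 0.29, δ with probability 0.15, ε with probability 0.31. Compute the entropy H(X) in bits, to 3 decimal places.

H = −Σ pᵢ log₂ pᵢ.
−0.21·log₂(0.21) = 0.4728
−0.04·log₂(0.04) = 0.1858
−0.29·log₂(0.29) = 0.5179
−0.15·log₂(0.15) = 0.4105
−0.31·log₂(0.31) = 0.5238
Sum ≈ 2.1108 → 2.111 bits.

2.111 bits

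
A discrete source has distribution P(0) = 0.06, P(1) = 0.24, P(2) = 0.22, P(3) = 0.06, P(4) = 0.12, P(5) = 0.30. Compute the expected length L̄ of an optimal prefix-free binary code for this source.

2.36 bits/symbol

Repeatedly combine the two least-probable nodes; the expected code length is the sum of the merged weights.
merge 3/50 + 3/50 → 3/25
merge 3/25 + 3/25 → 6/25
merge 11/50 + 6/25 → 23/50
merge 6/25 + 3/10 → 27/50
merge 23/50 + 27/50 → 1
L = 3/25 + 6/25 + 23/50 + 27/50 + 1 = 59/25 = 2.36 bits/symbol.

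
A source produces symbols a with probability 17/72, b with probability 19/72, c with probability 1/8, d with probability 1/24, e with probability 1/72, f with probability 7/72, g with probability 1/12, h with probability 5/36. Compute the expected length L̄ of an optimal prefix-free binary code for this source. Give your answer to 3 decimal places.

Repeatedly combine the two least-probable nodes; the expected code length is the sum of the merged weights.
merge 1/72 + 1/24 → 1/18
merge 1/18 + 1/12 → 5/36
merge 7/72 + 1/8 → 2/9
merge 5/36 + 5/36 → 5/18
merge 2/9 + 17/72 → 11/24
merge 19/72 + 5/18 → 13/24
merge 11/24 + 13/24 → 1
L = 1/18 + 5/36 + 2/9 + 5/18 + 11/24 + 13/24 + 1 = 97/36 ≈ 2.694 bits/symbol.

2.694 bits/symbol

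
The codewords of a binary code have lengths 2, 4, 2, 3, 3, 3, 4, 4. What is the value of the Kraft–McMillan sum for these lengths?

With common denominator 2^4 = 16: Σ 2^(−ℓᵢ) = 4/16 + 1/16 + 4/16 + 2/16 + 2/16 + 2/16 + 1/16 + 1/16 = 17/16 = 1.0625.

1.0625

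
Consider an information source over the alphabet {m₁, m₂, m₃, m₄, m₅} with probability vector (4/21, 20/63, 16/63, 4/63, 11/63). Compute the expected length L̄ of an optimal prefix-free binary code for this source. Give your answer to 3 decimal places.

2.238 bits/symbol

Repeatedly combine the two least-probable nodes; the expected code length is the sum of the merged weights.
merge 4/63 + 11/63 → 5/21
merge 4/21 + 5/21 → 3/7
merge 16/63 + 20/63 → 4/7
merge 3/7 + 4/7 → 1
L = 5/21 + 3/7 + 4/7 + 1 = 47/21 ≈ 2.238 bits/symbol.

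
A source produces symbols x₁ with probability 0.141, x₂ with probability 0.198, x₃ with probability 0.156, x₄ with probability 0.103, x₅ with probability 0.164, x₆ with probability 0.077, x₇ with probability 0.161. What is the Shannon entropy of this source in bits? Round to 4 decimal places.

2.7538 bits

H = −Σ pᵢ log₂ pᵢ.
−0.141·log₂(0.141) = 0.3985
−0.198·log₂(0.198) = 0.4626
−0.156·log₂(0.156) = 0.4181
−0.103·log₂(0.103) = 0.3378
−0.164·log₂(0.164) = 0.4278
−0.077·log₂(0.077) = 0.2848
−0.161·log₂(0.161) = 0.4242
Sum ≈ 2.7538 → 2.7538 bits.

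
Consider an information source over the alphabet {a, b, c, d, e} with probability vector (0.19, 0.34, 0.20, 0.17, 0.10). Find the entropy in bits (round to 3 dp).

H = −Σ pᵢ log₂ pᵢ.
−0.19·log₂(0.19) = 0.4552
−0.34·log₂(0.34) = 0.5292
−0.20·log₂(0.20) = 0.4644
−0.17·log₂(0.17) = 0.4346
−0.10·log₂(0.10) = 0.3322
Sum ≈ 2.2156 → 2.216 bits.

2.216 bits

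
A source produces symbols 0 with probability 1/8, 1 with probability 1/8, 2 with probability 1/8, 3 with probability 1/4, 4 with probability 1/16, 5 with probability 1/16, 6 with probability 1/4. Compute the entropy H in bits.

2.625 bits

Each probability is a power of 1/2, so log₂(1/p) is an integer.
H = Σ p·log₂(1/p) = 1/8·3 + 1/8·3 + 1/8·3 + 1/4·2 + 1/16·4 + 1/16·4 + 1/4·2 = 2.625 bits.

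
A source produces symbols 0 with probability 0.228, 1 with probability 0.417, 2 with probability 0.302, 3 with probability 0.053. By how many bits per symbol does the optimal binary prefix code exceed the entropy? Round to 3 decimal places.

0.105 bits

Entropy H = −Σ p log₂ p ≈ 1.7588 bits.
Huffman merges: 53/1000+57/250→281/1000; 281/1000+151/500→583/1000; 417/1000+583/1000→1. L = 233/125 ≈ 1.8640.
L − H = 1.8640 − 1.7588 = 0.105 bits.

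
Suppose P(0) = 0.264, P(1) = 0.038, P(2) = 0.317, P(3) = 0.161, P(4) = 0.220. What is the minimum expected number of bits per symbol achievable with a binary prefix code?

Repeatedly combine the two least-probable nodes; the expected code length is the sum of the merged weights.
merge 19/500 + 161/1000 → 199/1000
merge 199/1000 + 11/50 → 419/1000
merge 33/125 + 317/1000 → 581/1000
merge 419/1000 + 581/1000 → 1
L = 199/1000 + 419/1000 + 581/1000 + 1 = 2199/1000 = 2.199 bits/symbol.

2.199 bits/symbol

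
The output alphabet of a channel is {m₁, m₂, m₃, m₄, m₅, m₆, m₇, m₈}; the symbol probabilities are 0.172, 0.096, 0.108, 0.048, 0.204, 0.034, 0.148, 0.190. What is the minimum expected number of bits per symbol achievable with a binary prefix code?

Repeatedly combine the two least-probable nodes; the expected code length is the sum of the merged weights.
merge 17/500 + 6/125 → 41/500
merge 41/500 + 12/125 → 89/500
merge 27/250 + 37/250 → 32/125
merge 43/250 + 89/500 → 7/20
merge 19/100 + 51/250 → 197/500
merge 32/125 + 7/20 → 303/500
merge 197/500 + 303/500 → 1
L = 41/500 + 89/500 + 32/125 + 7/20 + 197/500 + 303/500 + 1 = 1433/500 = 2.866 bits/symbol.

2.866 bits/symbol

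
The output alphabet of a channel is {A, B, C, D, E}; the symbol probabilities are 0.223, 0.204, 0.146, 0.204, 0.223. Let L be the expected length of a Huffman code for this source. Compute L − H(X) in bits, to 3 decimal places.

0.043 bits

Entropy H = −Σ p log₂ p ≈ 2.3065 bits.
Huffman merges: 73/500+51/250→7/20; 51/250+223/1000→427/1000; 223/1000+7/20→573/1000; 427/1000+573/1000→1. L = 47/20 ≈ 2.3500.
L − H = 2.3500 − 2.3065 = 0.043 bits.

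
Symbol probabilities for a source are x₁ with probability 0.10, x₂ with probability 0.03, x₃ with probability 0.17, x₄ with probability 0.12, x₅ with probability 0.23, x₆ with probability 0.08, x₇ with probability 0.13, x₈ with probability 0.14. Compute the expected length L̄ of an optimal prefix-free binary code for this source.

2.88 bits/symbol

Repeatedly combine the two least-probable nodes; the expected code length is the sum of the merged weights.
merge 3/100 + 2/25 → 11/100
merge 1/10 + 11/100 → 21/100
merge 3/25 + 13/100 → 1/4
merge 7/50 + 17/100 → 31/100
merge 21/100 + 23/100 → 11/25
merge 1/4 + 31/100 → 14/25
merge 11/25 + 14/25 → 1
L = 11/100 + 21/100 + 1/4 + 31/100 + 11/25 + 14/25 + 1 = 72/25 = 2.88 bits/symbol.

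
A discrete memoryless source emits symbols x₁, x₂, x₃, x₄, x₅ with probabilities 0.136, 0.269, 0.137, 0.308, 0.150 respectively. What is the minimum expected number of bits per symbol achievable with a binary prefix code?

2.273 bits/symbol

Repeatedly combine the two least-probable nodes; the expected code length is the sum of the merged weights.
merge 17/125 + 137/1000 → 273/1000
merge 3/20 + 269/1000 → 419/1000
merge 273/1000 + 77/250 → 581/1000
merge 419/1000 + 581/1000 → 1
L = 273/1000 + 419/1000 + 581/1000 + 1 = 2273/1000 = 2.273 bits/symbol.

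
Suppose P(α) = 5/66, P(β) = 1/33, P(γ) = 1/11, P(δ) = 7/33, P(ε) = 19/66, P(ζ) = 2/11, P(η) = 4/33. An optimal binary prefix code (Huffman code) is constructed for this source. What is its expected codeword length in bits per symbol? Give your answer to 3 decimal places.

2.606 bits/symbol

Repeatedly combine the two least-probable nodes; the expected code length is the sum of the merged weights.
merge 1/33 + 5/66 → 7/66
merge 1/11 + 7/66 → 13/66
merge 4/33 + 2/11 → 10/33
merge 13/66 + 7/33 → 9/22
merge 19/66 + 10/33 → 13/22
merge 9/22 + 13/22 → 1
L = 7/66 + 13/66 + 10/33 + 9/22 + 13/22 + 1 = 86/33 ≈ 2.606 bits/symbol.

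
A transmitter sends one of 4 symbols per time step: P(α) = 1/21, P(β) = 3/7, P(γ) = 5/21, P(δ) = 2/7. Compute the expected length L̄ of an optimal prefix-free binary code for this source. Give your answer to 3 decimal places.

Repeatedly combine the two least-probable nodes; the expected code length is the sum of the merged weights.
merge 1/21 + 5/21 → 2/7
merge 2/7 + 2/7 → 4/7
merge 3/7 + 4/7 → 1
L = 2/7 + 4/7 + 1 = 13/7 ≈ 1.857 bits/symbol.

1.857 bits/symbol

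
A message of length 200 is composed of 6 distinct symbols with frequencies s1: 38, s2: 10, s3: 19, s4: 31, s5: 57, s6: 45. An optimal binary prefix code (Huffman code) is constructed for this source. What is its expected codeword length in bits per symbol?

2.445 bits/symbol

Probabilities are the counts divided by 200.
Repeatedly combine the two least-probable nodes; the expected code length is the sum of the merged weights.
merge 1/20 + 19/200 → 29/200
merge 29/200 + 31/200 → 3/10
merge 19/100 + 9/40 → 83/200
merge 57/200 + 3/10 → 117/200
merge 83/200 + 117/200 → 1
L = 29/200 + 3/10 + 83/200 + 117/200 + 1 = 489/200 = 2.445 bits/symbol.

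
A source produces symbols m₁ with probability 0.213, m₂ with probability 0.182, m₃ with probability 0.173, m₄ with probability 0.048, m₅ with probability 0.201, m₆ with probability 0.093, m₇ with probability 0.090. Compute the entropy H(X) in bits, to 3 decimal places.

2.667 bits

H = −Σ pᵢ log₂ pᵢ.
−0.213·log₂(0.213) = 0.4752
−0.182·log₂(0.182) = 0.4474
−0.173·log₂(0.173) = 0.4379
−0.048·log₂(0.048) = 0.2103
−0.201·log₂(0.201) = 0.4653
−0.093·log₂(0.093) = 0.3187
−0.090·log₂(0.090) = 0.3127
Sum ≈ 2.6673 → 2.667 bits.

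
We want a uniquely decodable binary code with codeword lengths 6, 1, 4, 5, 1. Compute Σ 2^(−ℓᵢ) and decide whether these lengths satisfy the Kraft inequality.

With common denominator 2^6 = 64: Σ 2^(−ℓᵢ) = 1/64 + 32/64 + 4/64 + 2/64 + 32/64 = 71/64 = 1.109375.
Kraft's inequality requires Σ ≤ 1; here Σ = 1.109375 > 1, so no such prefix code exists.

1.109375; no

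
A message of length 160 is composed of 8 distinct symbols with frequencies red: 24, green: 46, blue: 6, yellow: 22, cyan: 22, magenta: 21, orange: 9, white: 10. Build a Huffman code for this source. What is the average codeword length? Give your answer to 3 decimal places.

2.806 bits/symbol

Probabilities are the counts divided by 160.
Repeatedly combine the two least-probable nodes; the expected code length is the sum of the merged weights.
merge 3/80 + 9/160 → 3/32
merge 1/16 + 3/32 → 5/32
merge 21/160 + 11/80 → 43/160
merge 11/80 + 3/20 → 23/80
merge 5/32 + 43/160 → 17/40
merge 23/80 + 23/80 → 23/40
merge 17/40 + 23/40 → 1
L = 3/32 + 5/32 + 43/160 + 23/80 + 17/40 + 23/40 + 1 = 449/160 ≈ 2.806 bits/symbol.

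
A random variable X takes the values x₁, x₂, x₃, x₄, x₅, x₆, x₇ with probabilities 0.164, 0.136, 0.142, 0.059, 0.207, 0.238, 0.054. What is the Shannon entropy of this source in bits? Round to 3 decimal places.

H = −Σ pᵢ log₂ pᵢ.
−0.164·log₂(0.164) = 0.4278
−0.136·log₂(0.136) = 0.3915
−0.142·log₂(0.142) = 0.3999
−0.059·log₂(0.059) = 0.2409
−0.207·log₂(0.207) = 0.4704
−0.238·log₂(0.238) = 0.4929
−0.054·log₂(0.054) = 0.2274
Sum ≈ 2.6506 → 2.651 bits.

2.651 bits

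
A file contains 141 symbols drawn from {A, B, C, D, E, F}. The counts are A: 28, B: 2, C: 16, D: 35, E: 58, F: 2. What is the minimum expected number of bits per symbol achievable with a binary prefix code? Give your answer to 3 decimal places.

2.099 bits/symbol

Probabilities are the counts divided by 141.
Repeatedly combine the two least-probable nodes; the expected code length is the sum of the merged weights.
merge 2/141 + 2/141 → 4/141
merge 4/141 + 16/141 → 20/141
merge 20/141 + 28/141 → 16/47
merge 35/141 + 16/47 → 83/141
merge 58/141 + 83/141 → 1
L = 4/141 + 20/141 + 16/47 + 83/141 + 1 = 296/141 ≈ 2.099 bits/symbol.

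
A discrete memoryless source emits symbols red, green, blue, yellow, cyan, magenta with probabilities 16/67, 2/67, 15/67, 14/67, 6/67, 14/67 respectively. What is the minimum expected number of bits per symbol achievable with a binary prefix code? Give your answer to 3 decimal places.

Repeatedly combine the two least-probable nodes; the expected code length is the sum of the merged weights.
merge 2/67 + 6/67 → 8/67
merge 8/67 + 14/67 → 22/67
merge 14/67 + 15/67 → 29/67
merge 16/67 + 22/67 → 38/67
merge 29/67 + 38/67 → 1
L = 8/67 + 22/67 + 29/67 + 38/67 + 1 = 164/67 ≈ 2.448 bits/symbol.

2.448 bits/symbol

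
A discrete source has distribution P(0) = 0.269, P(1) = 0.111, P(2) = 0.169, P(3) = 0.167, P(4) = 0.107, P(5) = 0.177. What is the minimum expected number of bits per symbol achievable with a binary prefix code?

2.554 bits/symbol

Repeatedly combine the two least-probable nodes; the expected code length is the sum of the merged weights.
merge 107/1000 + 111/1000 → 109/500
merge 167/1000 + 169/1000 → 42/125
merge 177/1000 + 109/500 → 79/200
merge 269/1000 + 42/125 → 121/200
merge 79/200 + 121/200 → 1
L = 109/500 + 42/125 + 79/200 + 121/200 + 1 = 1277/500 = 2.554 bits/symbol.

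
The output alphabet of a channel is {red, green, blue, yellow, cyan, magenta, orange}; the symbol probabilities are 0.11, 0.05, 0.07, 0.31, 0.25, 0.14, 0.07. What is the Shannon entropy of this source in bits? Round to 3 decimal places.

2.524 bits

H = −Σ pᵢ log₂ pᵢ.
−0.11·log₂(0.11) = 0.3503
−0.05·log₂(0.05) = 0.2161
−0.07·log₂(0.07) = 0.2686
−0.31·log₂(0.31) = 0.5238
−0.25·log₂(0.25) = 0.5000
−0.14·log₂(0.14) = 0.3971
−0.07·log₂(0.07) = 0.2686
Sum ≈ 2.5244 → 2.524 bits.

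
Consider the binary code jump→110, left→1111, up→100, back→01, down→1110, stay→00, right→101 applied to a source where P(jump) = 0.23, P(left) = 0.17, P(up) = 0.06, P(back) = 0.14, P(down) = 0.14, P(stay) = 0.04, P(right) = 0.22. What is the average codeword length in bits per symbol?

L̄ = Σ pᵢ·ℓᵢ = 0.23·3 + 0.17·4 + 0.06·3 + 0.14·2 + 0.14·4 + 0.04·2 + 0.22·3 = 3.13 bits/symbol.

3.13 bits/symbol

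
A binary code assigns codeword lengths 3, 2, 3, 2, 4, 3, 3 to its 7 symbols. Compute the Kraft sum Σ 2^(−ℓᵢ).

1.0625

With common denominator 2^4 = 16: Σ 2^(−ℓᵢ) = 2/16 + 4/16 + 2/16 + 4/16 + 1/16 + 2/16 + 2/16 = 17/16 = 1.0625.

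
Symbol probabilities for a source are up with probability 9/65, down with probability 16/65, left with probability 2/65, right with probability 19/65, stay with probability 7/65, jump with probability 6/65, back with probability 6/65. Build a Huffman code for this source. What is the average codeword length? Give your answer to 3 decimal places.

2.585 bits/symbol

Repeatedly combine the two least-probable nodes; the expected code length is the sum of the merged weights.
merge 2/65 + 6/65 → 8/65
merge 6/65 + 7/65 → 1/5
merge 8/65 + 9/65 → 17/65
merge 1/5 + 16/65 → 29/65
merge 17/65 + 19/65 → 36/65
merge 29/65 + 36/65 → 1
L = 8/65 + 1/5 + 17/65 + 29/65 + 36/65 + 1 = 168/65 ≈ 2.585 bits/symbol.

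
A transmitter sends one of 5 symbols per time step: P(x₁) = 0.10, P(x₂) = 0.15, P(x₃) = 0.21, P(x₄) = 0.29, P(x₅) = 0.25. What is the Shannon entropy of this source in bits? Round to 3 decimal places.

2.233 bits

H = −Σ pᵢ log₂ pᵢ.
−0.10·log₂(0.10) = 0.3322
−0.15·log₂(0.15) = 0.4105
−0.21·log₂(0.21) = 0.4728
−0.29·log₂(0.29) = 0.5179
−0.25·log₂(0.25) = 0.5000
Sum ≈ 2.2335 → 2.233 bits.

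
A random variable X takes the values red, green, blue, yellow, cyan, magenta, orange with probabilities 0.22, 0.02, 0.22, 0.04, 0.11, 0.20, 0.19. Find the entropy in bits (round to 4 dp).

H = −Σ pᵢ log₂ pᵢ.
−0.22·log₂(0.22) = 0.4806
−0.02·log₂(0.02) = 0.1129
−0.22·log₂(0.22) = 0.4806
−0.04·log₂(0.04) = 0.1858
−0.11·log₂(0.11) = 0.3503
−0.20·log₂(0.20) = 0.4644
−0.19·log₂(0.19) = 0.4552
Sum ≈ 2.5297 → 2.5297 bits.

2.5297 bits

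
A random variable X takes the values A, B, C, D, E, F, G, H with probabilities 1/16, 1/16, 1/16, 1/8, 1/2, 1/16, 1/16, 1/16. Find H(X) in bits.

Each probability is a power of 1/2, so log₂(1/p) is an integer.
H = Σ p·log₂(1/p) = 1/16·4 + 1/16·4 + 1/16·4 + 1/8·3 + 1/2·1 + 1/16·4 + 1/16·4 + 1/16·4 = 2.375 bits.

2.375 bits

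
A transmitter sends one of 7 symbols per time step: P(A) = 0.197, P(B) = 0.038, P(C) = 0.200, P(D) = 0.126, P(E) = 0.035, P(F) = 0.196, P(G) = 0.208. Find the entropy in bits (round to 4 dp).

H = −Σ pᵢ log₂ pᵢ.
−0.197·log₂(0.197) = 0.4617
−0.038·log₂(0.038) = 0.1793
−0.200·log₂(0.200) = 0.4644
−0.126·log₂(0.126) = 0.3766
−0.035·log₂(0.035) = 0.1693
−0.196·log₂(0.196) = 0.4608
−0.208·log₂(0.208) = 0.4712
Sum ≈ 2.5832 → 2.5832 bits.

2.5832 bits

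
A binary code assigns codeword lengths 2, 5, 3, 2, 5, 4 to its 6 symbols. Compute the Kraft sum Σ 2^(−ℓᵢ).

With common denominator 2^5 = 32: Σ 2^(−ℓᵢ) = 8/32 + 1/32 + 4/32 + 8/32 + 1/32 + 2/32 = 24/32 = 0.75.

0.75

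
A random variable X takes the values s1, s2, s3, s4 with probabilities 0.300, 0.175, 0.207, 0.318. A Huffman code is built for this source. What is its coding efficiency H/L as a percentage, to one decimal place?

Entropy H = −Σ p log₂ p ≈ 1.9571 bits.
Huffman merges: 7/40+207/1000→191/500; 3/10+159/500→309/500; 191/500+309/500→1. L = 2 ≈ 2.0000.
Efficiency = H/L = 1.9571/2.0000 = 97.9%.

97.9%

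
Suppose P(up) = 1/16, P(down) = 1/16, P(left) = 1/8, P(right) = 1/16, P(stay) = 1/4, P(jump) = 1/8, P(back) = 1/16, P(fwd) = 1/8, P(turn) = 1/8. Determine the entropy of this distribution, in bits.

Each probability is a power of 1/2, so log₂(1/p) is an integer.
H = Σ p·log₂(1/p) = 1/16·4 + 1/16·4 + 1/8·3 + 1/16·4 + 1/4·2 + 1/8·3 + 1/16·4 + 1/8·3 + 1/8·3 = 3 bits.

3 bits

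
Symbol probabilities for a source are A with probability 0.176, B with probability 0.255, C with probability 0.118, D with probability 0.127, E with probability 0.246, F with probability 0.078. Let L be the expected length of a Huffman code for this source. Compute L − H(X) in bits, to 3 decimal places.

Entropy H = −Σ p log₂ p ≈ 2.4705 bits.
Huffman merges: 39/500+59/500→49/250; 127/1000+22/125→303/1000; 49/250+123/500→221/500; 51/200+303/1000→279/500; 221/500+279/500→1. L = 2499/1000 ≈ 2.4990.
L − H = 2.4990 − 2.4705 = 0.028 bits.

0.028 bits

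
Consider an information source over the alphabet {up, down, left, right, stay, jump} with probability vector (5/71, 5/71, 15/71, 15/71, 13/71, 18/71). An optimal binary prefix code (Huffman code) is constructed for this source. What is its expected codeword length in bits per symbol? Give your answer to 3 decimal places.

2.465 bits/symbol

Repeatedly combine the two least-probable nodes; the expected code length is the sum of the merged weights.
merge 5/71 + 5/71 → 10/71
merge 10/71 + 13/71 → 23/71
merge 15/71 + 15/71 → 30/71
merge 18/71 + 23/71 → 41/71
merge 30/71 + 41/71 → 1
L = 10/71 + 23/71 + 30/71 + 41/71 + 1 = 175/71 ≈ 2.465 bits/symbol.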